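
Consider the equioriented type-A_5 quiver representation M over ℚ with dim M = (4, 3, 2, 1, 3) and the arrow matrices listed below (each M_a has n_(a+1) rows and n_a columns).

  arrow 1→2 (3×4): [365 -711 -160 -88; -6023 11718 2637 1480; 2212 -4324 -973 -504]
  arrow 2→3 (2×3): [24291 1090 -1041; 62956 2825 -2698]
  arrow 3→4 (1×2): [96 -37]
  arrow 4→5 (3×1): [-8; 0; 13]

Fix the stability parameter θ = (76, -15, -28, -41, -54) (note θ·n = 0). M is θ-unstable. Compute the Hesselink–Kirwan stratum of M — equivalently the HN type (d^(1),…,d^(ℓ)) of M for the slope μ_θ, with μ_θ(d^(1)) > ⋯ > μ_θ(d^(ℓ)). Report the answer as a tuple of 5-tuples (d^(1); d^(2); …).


Interval decomposition of M: I[1,1], I[1,2], I[1,3], I[1,5], I[5,5]^2.
HN type (ℓ=5): μ^(1)=76; μ^(2)=61/2; μ^(3)=11; μ^(4)=-62/5; μ^(5)=-54

((1, 0, 0, 0, 0); (1, 1, 0, 0, 0); (1, 1, 1, 0, 0); (1, 1, 1, 1, 1); (0, 0, 0, 0, 2))


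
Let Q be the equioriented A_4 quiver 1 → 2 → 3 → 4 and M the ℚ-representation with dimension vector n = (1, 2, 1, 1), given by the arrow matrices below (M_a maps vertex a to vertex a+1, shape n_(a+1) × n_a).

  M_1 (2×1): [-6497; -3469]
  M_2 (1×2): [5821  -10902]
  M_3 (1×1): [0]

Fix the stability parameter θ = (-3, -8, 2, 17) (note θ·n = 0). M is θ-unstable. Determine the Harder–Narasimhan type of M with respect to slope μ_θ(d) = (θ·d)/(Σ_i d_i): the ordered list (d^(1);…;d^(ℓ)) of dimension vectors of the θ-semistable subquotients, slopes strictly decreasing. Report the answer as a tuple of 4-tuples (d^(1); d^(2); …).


Interval decomposition of M: I[1,3], I[2,2], I[4,4].
HN type (ℓ=4): μ^(1)=17; μ^(2)=2; μ^(3)=-11/2; μ^(4)=-8

((0, 0, 0, 1); (0, 0, 1, 0); (1, 1, 0, 0); (0, 1, 0, 0))


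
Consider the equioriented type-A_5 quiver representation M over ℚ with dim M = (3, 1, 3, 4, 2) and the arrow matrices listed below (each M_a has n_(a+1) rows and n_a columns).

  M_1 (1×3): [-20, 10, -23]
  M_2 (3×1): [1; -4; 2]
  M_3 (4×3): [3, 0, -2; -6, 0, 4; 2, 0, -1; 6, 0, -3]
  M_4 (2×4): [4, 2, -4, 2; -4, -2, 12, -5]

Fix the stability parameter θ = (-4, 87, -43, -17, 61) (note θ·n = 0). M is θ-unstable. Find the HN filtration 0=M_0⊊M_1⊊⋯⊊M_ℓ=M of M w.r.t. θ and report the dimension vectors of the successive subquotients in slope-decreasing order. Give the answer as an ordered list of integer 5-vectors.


Via rank(M_{q-1}∘⋯∘M_p): M ≅ I[1,1]^2, I[1,4], I[3,3], I[3,5], I[4,4], I[4,5].
μ_θ-semistable layers: μ^(1)=61; μ^(2)=9; μ^(3)=-4; μ^(4)=-17; μ^(5)=-43

((0, 0, 0, 0, 2); (0, 1, 1, 1, 0); (3, 0, 0, 0, 0); (0, 0, 0, 3, 0); (0, 0, 2, 0, 0))


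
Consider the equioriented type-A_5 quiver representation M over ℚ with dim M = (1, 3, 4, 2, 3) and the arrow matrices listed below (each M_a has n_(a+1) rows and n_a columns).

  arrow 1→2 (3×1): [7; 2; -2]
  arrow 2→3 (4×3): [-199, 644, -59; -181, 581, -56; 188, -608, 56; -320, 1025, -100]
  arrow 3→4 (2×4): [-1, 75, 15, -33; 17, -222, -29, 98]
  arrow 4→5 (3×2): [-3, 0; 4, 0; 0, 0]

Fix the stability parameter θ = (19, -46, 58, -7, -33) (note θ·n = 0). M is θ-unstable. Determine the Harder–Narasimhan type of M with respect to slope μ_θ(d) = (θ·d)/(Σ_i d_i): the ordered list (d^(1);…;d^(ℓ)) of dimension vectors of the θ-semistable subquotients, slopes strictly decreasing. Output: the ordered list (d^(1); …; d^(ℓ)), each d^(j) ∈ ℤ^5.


Barcode: M ≅ I[1,5], I[2,3], I[2,4], I[3,3], I[5,5]^2. HN layers by μ_θ (6 steps, strictly decreasing):
  μ^(1)=58; μ^(2)=51/2; μ^(3)=6; μ^(4)=-27/2; μ^(5)=-33; μ^(6)=-46

((0, 0, 2, 0, 0); (0, 0, 1, 1, 0); (0, 0, 1, 1, 1); (1, 1, 0, 0, 0); (0, 0, 0, 0, 2); (0, 2, 0, 0, 0))


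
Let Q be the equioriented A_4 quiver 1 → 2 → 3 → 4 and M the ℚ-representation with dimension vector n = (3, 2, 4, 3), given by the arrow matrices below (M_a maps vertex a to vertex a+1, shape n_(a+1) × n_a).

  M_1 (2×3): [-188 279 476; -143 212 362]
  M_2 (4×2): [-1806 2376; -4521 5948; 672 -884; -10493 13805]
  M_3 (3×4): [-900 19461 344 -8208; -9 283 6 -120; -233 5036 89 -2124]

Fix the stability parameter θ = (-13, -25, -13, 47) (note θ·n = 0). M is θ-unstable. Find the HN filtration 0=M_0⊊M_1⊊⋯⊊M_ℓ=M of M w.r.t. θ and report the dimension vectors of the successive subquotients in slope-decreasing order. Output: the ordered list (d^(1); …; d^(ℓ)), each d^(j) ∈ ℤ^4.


Interval decomposition of M: I[1,1], I[1,3], I[1,4], I[3,4]^2.
HN type (ℓ=3): μ^(1)=47; μ^(2)=-13; μ^(3)=-19

((0, 0, 0, 3); (1, 0, 4, 0); (2, 2, 0, 0))


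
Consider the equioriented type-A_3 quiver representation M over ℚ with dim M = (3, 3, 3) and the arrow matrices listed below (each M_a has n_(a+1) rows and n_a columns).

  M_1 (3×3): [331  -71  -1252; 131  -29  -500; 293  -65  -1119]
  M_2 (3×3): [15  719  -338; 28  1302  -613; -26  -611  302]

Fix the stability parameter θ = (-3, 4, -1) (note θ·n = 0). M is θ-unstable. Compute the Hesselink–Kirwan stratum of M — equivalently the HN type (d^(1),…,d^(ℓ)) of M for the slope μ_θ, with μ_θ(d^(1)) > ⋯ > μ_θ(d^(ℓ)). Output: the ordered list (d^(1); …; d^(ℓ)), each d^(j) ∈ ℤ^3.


Interval decomposition of M: I[1,3]^3.
HN type (ℓ=2): μ^(1)=3/2; μ^(2)=-3

((0, 3, 3); (3, 0, 0))


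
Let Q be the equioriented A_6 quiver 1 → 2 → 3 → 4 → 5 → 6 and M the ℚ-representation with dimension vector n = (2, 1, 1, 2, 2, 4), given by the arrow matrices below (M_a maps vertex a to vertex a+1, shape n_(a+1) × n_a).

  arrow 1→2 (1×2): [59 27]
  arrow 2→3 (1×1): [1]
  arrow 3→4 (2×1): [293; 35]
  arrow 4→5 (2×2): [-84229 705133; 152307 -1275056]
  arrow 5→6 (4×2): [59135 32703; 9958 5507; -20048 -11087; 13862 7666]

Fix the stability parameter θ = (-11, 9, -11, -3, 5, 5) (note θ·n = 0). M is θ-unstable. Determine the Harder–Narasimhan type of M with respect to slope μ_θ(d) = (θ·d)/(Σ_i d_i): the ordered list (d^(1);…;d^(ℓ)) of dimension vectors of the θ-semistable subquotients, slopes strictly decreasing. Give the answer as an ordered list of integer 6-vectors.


Interval decomposition of M: I[1,1], I[1,6], I[4,6], I[6,6]^2.
HN type (ℓ=4): μ^(1)=5; μ^(2)=-5/3; μ^(3)=-3; μ^(4)=-11

((0, 0, 0, 0, 2, 4); (0, 1, 1, 1, 0, 0); (0, 0, 0, 1, 0, 0); (2, 0, 0, 0, 0, 0))


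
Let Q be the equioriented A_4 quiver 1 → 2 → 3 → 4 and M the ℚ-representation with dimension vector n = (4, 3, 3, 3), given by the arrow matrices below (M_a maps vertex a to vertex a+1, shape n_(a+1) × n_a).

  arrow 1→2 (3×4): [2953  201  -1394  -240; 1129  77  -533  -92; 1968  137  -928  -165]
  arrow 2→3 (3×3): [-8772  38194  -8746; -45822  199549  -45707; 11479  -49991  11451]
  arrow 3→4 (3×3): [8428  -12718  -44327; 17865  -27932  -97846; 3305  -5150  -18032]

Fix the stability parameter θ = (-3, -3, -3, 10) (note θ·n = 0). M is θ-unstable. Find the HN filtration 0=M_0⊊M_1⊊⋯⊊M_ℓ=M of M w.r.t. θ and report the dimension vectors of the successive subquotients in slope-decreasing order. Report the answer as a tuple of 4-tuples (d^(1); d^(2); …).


Via rank(M_{q-1}∘⋯∘M_p): M ≅ I[1,1], I[1,4]^3.
μ_θ-semistable layers: μ^(1)=10; μ^(2)=-3

((0, 0, 0, 3); (4, 3, 3, 0))


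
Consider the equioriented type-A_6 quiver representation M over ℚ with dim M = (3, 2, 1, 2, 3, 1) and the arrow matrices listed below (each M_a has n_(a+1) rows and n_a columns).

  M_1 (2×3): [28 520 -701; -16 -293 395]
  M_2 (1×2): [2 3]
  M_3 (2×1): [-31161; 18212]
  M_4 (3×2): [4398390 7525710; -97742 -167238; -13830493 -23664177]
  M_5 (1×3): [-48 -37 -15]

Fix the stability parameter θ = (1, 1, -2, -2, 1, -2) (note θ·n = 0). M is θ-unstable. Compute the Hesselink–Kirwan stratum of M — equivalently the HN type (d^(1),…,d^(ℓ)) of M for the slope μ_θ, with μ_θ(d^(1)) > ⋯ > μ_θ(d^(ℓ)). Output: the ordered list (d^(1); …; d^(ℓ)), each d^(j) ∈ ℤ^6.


Interval decomposition of M: I[1,1], I[1,2], I[1,6], I[4,4], I[5,5]^2.
HN type (ℓ=3): μ^(1)=1; μ^(2)=-1/2; μ^(3)=-2

((2, 1, 0, 0, 2, 0); (1, 1, 1, 1, 1, 1); (0, 0, 0, 1, 0, 0))


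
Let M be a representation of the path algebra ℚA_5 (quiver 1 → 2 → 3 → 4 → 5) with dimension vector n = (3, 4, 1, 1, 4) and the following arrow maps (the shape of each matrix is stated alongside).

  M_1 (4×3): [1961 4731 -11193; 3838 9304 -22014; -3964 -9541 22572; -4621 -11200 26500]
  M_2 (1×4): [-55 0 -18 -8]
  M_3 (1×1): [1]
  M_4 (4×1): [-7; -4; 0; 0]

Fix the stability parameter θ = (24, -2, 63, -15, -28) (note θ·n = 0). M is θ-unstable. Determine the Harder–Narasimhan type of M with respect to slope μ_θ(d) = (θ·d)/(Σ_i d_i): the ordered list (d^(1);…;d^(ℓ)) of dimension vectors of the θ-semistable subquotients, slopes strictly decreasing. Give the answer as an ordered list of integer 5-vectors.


Interval decomposition of M: I[1,2]^2, I[1,5], I[2,2], I[5,5]^3.
HN type (ℓ=4): μ^(1)=11; μ^(2)=42/5; μ^(3)=-2; μ^(4)=-28

((2, 2, 0, 0, 0); (1, 1, 1, 1, 1); (0, 1, 0, 0, 0); (0, 0, 0, 0, 3))


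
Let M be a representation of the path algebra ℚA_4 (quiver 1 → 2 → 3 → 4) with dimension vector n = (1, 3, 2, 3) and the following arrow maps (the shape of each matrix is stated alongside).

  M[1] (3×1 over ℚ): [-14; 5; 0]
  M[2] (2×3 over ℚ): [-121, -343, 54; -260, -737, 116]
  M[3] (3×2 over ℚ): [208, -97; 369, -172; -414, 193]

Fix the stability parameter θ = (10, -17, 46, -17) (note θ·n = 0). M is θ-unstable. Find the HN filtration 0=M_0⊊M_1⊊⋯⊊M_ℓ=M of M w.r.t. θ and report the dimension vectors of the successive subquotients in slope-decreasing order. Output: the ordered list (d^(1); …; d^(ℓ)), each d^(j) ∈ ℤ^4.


Via rank(M_{q-1}∘⋯∘M_p): M ≅ I[1,4], I[2,2], I[2,4], I[4,4].
μ_θ-semistable layers: μ^(1)=29/2; μ^(2)=-7/2; μ^(3)=-17

((0, 0, 2, 2); (1, 1, 0, 0); (0, 2, 0, 1))


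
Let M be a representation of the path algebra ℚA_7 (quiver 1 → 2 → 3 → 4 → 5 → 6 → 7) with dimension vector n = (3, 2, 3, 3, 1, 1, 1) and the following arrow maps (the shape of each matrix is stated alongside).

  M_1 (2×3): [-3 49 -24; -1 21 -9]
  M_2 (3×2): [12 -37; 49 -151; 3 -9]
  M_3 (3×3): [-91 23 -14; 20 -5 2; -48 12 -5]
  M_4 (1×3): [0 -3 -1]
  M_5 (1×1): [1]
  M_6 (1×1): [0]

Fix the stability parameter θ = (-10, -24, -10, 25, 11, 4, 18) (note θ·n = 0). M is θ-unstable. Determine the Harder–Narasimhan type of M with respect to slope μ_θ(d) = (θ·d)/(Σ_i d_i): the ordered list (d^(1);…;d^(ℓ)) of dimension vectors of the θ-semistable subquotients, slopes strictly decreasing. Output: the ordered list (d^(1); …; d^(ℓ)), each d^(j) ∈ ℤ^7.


Via rank(M_{q-1}∘⋯∘M_p): M ≅ I[1,1], I[1,4]^2, I[3,6], I[7,7].
μ_θ-semistable layers: μ^(1)=25; μ^(2)=18; μ^(3)=40/3; μ^(4)=-10; μ^(5)=-17

((0, 0, 0, 2, 0, 0, 0); (0, 0, 0, 0, 0, 0, 1); (0, 0, 0, 1, 1, 1, 0); (1, 0, 3, 0, 0, 0, 0); (2, 2, 0, 0, 0, 0, 0))


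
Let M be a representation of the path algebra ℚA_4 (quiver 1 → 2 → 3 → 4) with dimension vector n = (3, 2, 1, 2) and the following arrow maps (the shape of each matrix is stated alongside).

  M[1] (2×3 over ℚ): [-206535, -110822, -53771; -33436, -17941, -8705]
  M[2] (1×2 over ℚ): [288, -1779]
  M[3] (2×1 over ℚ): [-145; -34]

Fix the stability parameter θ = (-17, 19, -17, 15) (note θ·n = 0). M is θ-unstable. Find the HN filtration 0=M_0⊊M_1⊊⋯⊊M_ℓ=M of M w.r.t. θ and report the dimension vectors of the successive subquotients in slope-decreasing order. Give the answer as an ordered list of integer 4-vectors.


Barcode: M ≅ I[1,1], I[1,2], I[1,4], I[4,4]. HN layers by μ_θ (4 steps, strictly decreasing):
  μ^(1)=19; μ^(2)=15; μ^(3)=1; μ^(4)=-17

((0, 1, 0, 0); (0, 0, 0, 2); (0, 1, 1, 0); (3, 0, 0, 0))


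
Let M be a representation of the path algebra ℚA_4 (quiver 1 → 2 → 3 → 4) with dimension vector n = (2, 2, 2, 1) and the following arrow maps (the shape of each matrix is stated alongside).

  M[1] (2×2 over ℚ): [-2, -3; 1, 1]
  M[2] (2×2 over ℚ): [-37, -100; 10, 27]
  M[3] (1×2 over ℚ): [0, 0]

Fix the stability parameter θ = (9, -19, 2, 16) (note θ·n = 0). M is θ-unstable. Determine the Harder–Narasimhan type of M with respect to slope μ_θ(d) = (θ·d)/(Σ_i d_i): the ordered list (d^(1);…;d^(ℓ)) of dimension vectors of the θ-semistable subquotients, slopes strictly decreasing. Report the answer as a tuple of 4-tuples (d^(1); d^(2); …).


Via rank(M_{q-1}∘⋯∘M_p): M ≅ I[1,3]^2, I[4,4].
μ_θ-semistable layers: μ^(1)=16; μ^(2)=2; μ^(3)=-5

((0, 0, 0, 1); (0, 0, 2, 0); (2, 2, 0, 0))


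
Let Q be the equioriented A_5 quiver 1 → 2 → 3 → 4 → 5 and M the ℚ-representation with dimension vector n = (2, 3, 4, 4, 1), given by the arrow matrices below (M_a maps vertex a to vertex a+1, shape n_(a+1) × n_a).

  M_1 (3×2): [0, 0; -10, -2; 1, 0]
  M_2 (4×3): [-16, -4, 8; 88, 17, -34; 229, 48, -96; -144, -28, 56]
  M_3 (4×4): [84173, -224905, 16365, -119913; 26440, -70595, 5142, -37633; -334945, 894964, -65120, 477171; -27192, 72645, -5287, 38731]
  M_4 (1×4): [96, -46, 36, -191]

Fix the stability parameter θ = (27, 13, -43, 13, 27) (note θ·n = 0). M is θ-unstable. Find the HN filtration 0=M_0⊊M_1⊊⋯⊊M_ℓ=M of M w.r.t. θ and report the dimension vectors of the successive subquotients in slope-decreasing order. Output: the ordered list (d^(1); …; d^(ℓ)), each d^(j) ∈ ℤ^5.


Via rank(M_{q-1}∘⋯∘M_p): M ≅ I[1,2], I[1,5], I[2,4], I[3,4]^2.
μ_θ-semistable layers: μ^(1)=27; μ^(2)=20; μ^(3)=13; μ^(4)=-1; μ^(5)=-15; μ^(6)=-43

((0, 0, 0, 0, 1); (1, 1, 0, 0, 0); (0, 0, 0, 4, 0); (1, 1, 1, 0, 0); (0, 1, 1, 0, 0); (0, 0, 2, 0, 0))


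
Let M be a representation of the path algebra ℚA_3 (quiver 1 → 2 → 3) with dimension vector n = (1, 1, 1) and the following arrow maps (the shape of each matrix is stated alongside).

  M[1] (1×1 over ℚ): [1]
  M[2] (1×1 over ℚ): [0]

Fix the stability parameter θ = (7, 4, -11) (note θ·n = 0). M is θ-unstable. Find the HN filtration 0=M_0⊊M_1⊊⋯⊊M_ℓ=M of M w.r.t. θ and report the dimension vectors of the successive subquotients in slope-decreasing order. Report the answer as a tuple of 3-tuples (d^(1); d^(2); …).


Barcode: M ≅ I[1,2], I[3,3]. HN layers by μ_θ (2 steps, strictly decreasing):
  μ^(1)=11/2; μ^(2)=-11

((1, 1, 0); (0, 0, 1))


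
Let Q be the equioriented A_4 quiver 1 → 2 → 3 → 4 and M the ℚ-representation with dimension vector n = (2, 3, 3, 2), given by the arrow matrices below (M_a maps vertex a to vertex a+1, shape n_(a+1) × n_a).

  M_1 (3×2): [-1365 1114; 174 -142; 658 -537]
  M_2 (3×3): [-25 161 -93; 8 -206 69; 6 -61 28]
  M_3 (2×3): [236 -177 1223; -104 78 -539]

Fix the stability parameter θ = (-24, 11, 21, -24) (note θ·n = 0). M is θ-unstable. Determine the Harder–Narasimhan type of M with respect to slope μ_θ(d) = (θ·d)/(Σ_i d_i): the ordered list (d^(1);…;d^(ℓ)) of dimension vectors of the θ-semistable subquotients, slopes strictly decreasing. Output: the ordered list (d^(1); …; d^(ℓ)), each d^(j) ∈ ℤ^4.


Interval decomposition of M: I[1,3], I[1,4], I[2,4].
HN type (ℓ=4): μ^(1)=21; μ^(2)=11; μ^(3)=8/3; μ^(4)=-24

((0, 0, 1, 0); (0, 1, 0, 0); (0, 2, 2, 2); (2, 0, 0, 0))


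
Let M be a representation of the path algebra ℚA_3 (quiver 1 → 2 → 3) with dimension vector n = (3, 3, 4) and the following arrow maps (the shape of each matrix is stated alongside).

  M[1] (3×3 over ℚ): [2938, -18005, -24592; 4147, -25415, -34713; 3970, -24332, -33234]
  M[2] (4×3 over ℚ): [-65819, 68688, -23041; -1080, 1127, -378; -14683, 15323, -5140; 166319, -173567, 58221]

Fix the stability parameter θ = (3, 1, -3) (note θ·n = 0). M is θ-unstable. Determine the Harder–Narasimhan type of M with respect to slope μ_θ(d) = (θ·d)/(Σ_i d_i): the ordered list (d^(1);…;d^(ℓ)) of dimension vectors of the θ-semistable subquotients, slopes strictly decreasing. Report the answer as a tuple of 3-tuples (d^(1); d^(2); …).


Via rank(M_{q-1}∘⋯∘M_p): M ≅ I[1,1], I[1,3]^2, I[2,3], I[3,3].
μ_θ-semistable layers: μ^(1)=3; μ^(2)=1/3; μ^(3)=-1; μ^(4)=-3

((1, 0, 0); (2, 2, 2); (0, 1, 1); (0, 0, 1))


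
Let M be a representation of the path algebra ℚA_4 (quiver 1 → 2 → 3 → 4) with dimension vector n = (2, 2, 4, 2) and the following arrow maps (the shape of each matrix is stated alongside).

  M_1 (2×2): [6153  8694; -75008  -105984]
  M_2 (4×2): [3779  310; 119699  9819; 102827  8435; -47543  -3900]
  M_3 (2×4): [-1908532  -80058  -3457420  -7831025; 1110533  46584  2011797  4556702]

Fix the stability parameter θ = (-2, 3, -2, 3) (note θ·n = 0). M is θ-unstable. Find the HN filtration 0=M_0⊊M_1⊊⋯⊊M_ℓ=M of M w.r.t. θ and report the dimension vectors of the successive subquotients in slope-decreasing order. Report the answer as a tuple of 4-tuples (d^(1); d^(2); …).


Barcode: M ≅ I[1,1], I[1,4], I[2,4], I[3,3]^2. HN layers by μ_θ (3 steps, strictly decreasing):
  μ^(1)=3; μ^(2)=1/2; μ^(3)=-2

((0, 0, 0, 2); (0, 2, 2, 0); (2, 0, 2, 0))


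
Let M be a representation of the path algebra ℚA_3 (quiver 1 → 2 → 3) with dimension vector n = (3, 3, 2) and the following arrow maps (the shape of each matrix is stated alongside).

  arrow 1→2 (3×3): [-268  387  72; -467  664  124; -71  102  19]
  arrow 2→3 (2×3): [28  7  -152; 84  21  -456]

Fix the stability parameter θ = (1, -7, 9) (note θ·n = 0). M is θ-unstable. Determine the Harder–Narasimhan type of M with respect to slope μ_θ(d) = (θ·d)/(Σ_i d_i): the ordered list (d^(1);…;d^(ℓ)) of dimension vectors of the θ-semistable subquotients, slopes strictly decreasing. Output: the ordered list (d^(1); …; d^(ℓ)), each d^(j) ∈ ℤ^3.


Via rank(M_{q-1}∘⋯∘M_p): M ≅ I[1,2]^2, I[1,3], I[3,3].
μ_θ-semistable layers: μ^(1)=9; μ^(2)=-3

((0, 0, 2); (3, 3, 0))


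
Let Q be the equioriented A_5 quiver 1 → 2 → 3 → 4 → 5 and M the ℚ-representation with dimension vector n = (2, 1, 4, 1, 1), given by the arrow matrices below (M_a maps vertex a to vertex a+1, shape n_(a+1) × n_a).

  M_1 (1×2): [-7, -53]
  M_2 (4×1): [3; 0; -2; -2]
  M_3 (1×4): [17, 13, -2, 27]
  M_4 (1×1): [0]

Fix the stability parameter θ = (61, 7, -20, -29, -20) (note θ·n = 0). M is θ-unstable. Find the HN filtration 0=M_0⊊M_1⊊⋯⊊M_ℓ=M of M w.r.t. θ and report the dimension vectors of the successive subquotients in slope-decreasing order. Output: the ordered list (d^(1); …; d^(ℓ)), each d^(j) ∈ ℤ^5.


Interval decomposition of M: I[1,1], I[1,4], I[3,3]^3, I[5,5].
HN type (ℓ=3): μ^(1)=61; μ^(2)=19/4; μ^(3)=-20

((1, 0, 0, 0, 0); (1, 1, 1, 1, 0); (0, 0, 3, 0, 1))


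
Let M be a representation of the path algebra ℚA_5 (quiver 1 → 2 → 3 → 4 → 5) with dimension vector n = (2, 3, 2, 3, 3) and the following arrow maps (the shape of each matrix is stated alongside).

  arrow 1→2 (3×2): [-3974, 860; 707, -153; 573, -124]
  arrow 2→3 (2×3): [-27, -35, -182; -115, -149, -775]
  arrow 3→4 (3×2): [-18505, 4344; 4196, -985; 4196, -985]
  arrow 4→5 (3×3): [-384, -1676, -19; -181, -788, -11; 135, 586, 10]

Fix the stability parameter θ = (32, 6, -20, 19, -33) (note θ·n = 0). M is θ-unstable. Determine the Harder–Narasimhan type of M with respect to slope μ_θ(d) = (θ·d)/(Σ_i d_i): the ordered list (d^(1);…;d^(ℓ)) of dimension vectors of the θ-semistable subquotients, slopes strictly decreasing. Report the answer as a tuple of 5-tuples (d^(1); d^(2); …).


Barcode: M ≅ I[1,5]^2, I[2,2], I[4,5]. HN layers by μ_θ (3 steps, strictly decreasing):
  μ^(1)=6; μ^(2)=4/5; μ^(3)=-7

((0, 1, 0, 0, 0); (2, 2, 2, 2, 2); (0, 0, 0, 1, 1))


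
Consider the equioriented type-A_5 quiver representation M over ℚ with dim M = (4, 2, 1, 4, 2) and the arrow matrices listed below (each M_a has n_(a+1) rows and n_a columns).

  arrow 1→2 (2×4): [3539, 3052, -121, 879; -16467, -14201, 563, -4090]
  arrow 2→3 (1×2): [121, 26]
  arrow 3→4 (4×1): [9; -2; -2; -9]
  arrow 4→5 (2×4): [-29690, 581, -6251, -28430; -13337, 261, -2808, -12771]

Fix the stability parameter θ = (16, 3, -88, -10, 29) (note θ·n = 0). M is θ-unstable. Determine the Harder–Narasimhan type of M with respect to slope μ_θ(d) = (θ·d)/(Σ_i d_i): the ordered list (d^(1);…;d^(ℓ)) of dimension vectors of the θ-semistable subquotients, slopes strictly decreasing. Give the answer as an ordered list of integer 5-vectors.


Via rank(M_{q-1}∘⋯∘M_p): M ≅ I[1,1]^2, I[1,2], I[1,4], I[4,4], I[4,5]^2.
μ_θ-semistable layers: μ^(1)=29; μ^(2)=16; μ^(3)=19/2; μ^(4)=-10; μ^(5)=-23

((0, 0, 0, 0, 2); (2, 0, 0, 0, 0); (1, 1, 0, 0, 0); (0, 0, 0, 4, 0); (1, 1, 1, 0, 0))


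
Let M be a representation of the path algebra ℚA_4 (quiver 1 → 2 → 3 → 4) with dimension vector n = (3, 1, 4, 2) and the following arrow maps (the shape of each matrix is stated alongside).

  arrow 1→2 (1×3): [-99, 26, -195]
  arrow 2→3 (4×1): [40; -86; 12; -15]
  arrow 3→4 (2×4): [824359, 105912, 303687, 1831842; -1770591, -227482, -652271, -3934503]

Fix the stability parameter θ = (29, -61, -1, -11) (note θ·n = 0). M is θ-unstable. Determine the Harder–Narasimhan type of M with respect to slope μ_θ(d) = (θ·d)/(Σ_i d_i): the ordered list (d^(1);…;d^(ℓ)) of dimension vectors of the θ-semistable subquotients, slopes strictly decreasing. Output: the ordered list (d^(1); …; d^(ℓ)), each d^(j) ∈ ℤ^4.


Barcode: M ≅ I[1,1]^2, I[1,4], I[3,3]^2, I[3,4]. HN layers by μ_θ (4 steps, strictly decreasing):
  μ^(1)=29; μ^(2)=-1; μ^(3)=-6; μ^(4)=-16

((2, 0, 0, 0); (0, 0, 2, 0); (0, 0, 2, 2); (1, 1, 0, 0))


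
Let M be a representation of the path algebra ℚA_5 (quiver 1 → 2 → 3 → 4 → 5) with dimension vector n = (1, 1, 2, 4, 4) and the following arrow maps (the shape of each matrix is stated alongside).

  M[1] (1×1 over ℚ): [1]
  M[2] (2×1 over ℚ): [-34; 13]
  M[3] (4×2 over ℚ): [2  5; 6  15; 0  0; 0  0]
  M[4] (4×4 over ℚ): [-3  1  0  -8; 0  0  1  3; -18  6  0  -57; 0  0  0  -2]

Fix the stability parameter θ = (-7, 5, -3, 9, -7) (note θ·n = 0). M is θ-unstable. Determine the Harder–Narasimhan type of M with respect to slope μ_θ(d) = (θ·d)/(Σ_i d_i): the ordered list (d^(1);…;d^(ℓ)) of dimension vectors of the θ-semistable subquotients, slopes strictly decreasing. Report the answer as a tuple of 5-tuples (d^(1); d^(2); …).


Barcode: M ≅ I[1,4], I[3,3], I[4,5]^3, I[5,5]. HN layers by μ_θ (4 steps, strictly decreasing):
  μ^(1)=9; μ^(2)=1; μ^(3)=-3; μ^(4)=-7

((0, 0, 0, 1, 0); (0, 1, 1, 3, 3); (0, 0, 1, 0, 0); (1, 0, 0, 0, 1))


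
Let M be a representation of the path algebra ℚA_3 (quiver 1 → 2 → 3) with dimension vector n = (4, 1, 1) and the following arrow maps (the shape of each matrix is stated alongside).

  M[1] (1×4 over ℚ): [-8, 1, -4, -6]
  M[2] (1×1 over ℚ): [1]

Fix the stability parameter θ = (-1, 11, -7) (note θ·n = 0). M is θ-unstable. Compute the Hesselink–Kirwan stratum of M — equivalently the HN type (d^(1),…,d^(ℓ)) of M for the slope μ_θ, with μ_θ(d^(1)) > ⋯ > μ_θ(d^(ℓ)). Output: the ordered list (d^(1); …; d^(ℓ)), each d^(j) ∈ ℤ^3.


Interval decomposition of M: I[1,1]^3, I[1,3].
HN type (ℓ=2): μ^(1)=2; μ^(2)=-1

((0, 1, 1); (4, 0, 0))


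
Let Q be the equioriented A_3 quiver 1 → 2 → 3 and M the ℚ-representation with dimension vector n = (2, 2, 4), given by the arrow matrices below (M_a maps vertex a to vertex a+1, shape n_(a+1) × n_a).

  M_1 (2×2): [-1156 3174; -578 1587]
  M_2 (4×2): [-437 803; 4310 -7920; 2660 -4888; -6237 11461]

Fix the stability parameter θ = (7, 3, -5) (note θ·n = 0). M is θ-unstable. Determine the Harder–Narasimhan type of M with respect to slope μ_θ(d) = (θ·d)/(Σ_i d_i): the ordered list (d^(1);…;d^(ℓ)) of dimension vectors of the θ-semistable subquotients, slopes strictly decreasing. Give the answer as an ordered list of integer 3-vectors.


Interval decomposition of M: I[1,1], I[1,3], I[2,3], I[3,3]^2.
HN type (ℓ=4): μ^(1)=7; μ^(2)=5/3; μ^(3)=-1; μ^(4)=-5

((1, 0, 0); (1, 1, 1); (0, 1, 1); (0, 0, 2))


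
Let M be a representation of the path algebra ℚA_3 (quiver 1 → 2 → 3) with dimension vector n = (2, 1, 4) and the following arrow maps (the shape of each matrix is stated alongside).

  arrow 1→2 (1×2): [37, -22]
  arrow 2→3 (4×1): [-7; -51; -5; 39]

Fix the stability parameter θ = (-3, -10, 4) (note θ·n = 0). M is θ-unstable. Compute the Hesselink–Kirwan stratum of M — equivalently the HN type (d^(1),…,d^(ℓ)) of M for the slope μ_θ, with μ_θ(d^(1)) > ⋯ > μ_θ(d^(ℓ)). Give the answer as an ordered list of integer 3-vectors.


Via rank(M_{q-1}∘⋯∘M_p): M ≅ I[1,1], I[1,3], I[3,3]^3.
μ_θ-semistable layers: μ^(1)=4; μ^(2)=-3; μ^(3)=-13/2

((0, 0, 4); (1, 0, 0); (1, 1, 0))


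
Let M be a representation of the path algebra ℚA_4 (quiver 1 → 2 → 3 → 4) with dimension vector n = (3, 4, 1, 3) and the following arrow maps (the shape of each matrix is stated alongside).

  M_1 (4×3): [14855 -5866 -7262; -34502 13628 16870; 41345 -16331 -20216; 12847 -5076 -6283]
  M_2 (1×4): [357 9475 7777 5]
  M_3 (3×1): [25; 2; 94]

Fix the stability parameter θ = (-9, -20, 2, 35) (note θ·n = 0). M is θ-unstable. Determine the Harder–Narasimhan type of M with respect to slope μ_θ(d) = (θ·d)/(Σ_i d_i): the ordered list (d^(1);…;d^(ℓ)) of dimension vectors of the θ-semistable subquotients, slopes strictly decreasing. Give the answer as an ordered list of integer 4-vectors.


Barcode: M ≅ I[1,2]^2, I[1,4], I[2,2], I[4,4]^2. HN layers by μ_θ (4 steps, strictly decreasing):
  μ^(1)=35; μ^(2)=2; μ^(3)=-29/2; μ^(4)=-20

((0, 0, 0, 3); (0, 0, 1, 0); (3, 3, 0, 0); (0, 1, 0, 0))


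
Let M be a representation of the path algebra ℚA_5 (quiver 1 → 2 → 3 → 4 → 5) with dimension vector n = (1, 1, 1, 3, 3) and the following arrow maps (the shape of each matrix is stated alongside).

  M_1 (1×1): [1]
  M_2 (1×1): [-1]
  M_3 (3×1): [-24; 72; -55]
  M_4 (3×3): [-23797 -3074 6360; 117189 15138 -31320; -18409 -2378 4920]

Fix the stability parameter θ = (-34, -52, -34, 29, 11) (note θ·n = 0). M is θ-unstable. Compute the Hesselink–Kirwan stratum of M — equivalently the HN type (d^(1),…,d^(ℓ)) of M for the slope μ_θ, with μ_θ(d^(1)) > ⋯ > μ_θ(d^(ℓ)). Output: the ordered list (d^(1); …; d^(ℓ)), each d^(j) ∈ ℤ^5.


Via rank(M_{q-1}∘⋯∘M_p): M ≅ I[1,4], I[4,4], I[4,5], I[5,5]^2.
μ_θ-semistable layers: μ^(1)=29; μ^(2)=20; μ^(3)=11; μ^(4)=-34; μ^(5)=-43

((0, 0, 0, 2, 0); (0, 0, 0, 1, 1); (0, 0, 0, 0, 2); (0, 0, 1, 0, 0); (1, 1, 0, 0, 0))


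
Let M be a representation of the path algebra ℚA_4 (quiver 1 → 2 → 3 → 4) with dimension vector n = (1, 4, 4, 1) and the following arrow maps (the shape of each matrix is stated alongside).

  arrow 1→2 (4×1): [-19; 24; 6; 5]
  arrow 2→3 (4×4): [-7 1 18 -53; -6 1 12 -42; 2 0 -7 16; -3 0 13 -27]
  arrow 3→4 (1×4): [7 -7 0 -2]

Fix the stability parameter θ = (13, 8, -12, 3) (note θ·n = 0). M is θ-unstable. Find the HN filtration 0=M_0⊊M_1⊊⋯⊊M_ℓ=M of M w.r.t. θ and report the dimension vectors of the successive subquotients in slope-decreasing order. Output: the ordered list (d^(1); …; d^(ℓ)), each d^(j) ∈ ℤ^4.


Barcode: M ≅ I[1,2], I[2,3]^2, I[2,4], I[3,3]. HN layers by μ_θ (4 steps, strictly decreasing):
  μ^(1)=21/2; μ^(2)=3; μ^(3)=-2; μ^(4)=-12

((1, 1, 0, 0); (0, 0, 0, 1); (0, 3, 3, 0); (0, 0, 1, 0))


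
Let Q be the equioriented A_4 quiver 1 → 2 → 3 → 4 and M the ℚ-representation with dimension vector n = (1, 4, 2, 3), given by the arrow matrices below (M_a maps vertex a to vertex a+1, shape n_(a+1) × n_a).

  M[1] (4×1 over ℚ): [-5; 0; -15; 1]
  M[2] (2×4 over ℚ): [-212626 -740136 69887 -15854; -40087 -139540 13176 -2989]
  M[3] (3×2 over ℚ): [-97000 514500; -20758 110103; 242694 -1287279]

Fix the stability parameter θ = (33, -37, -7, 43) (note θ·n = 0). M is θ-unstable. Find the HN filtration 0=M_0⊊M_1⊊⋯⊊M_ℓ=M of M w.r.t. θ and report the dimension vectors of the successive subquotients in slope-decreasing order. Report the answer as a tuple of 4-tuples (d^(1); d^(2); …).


Interval decomposition of M: I[1,3], I[2,2]^2, I[2,4], I[4,4]^2.
HN type (ℓ=4): μ^(1)=43; μ^(2)=-11/3; μ^(3)=-7; μ^(4)=-37

((0, 0, 0, 3); (1, 1, 1, 0); (0, 0, 1, 0); (0, 3, 0, 0))


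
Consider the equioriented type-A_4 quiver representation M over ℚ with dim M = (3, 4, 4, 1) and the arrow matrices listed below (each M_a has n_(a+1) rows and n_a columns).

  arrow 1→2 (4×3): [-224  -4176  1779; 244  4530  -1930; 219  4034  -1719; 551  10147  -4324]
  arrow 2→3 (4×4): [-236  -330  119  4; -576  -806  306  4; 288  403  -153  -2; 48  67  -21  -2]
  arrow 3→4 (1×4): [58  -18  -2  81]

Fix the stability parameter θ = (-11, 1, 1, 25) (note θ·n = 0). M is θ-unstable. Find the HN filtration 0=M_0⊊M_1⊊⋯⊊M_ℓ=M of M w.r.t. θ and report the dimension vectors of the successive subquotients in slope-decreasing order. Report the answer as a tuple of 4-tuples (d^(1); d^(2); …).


Via rank(M_{q-1}∘⋯∘M_p): M ≅ I[1,2], I[1,3], I[1,4], I[2,2], I[3,3]^2.
μ_θ-semistable layers: μ^(1)=25; μ^(2)=1; μ^(3)=-11

((0, 0, 0, 1); (0, 4, 4, 0); (3, 0, 0, 0))


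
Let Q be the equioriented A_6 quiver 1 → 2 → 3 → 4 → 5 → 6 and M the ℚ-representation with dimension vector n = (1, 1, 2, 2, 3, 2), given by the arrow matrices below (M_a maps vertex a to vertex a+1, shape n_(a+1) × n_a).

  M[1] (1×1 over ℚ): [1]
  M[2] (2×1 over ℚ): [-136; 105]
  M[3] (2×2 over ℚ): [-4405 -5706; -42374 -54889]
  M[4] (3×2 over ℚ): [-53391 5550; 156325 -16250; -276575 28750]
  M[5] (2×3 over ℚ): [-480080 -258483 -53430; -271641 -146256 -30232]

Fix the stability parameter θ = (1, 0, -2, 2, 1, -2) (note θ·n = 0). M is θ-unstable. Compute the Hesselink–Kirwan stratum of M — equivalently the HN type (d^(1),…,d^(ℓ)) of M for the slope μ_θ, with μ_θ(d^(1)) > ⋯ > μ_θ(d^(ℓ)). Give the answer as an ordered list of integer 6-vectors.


Interval decomposition of M: I[1,4], I[3,6], I[5,5], I[5,6].
HN type (ℓ=6): μ^(1)=2; μ^(2)=1; μ^(3)=1/3; μ^(4)=-1/3; μ^(5)=-1/2; μ^(6)=-2

((0, 0, 0, 1, 0, 0); (0, 0, 0, 0, 1, 0); (0, 0, 0, 1, 1, 1); (1, 1, 1, 0, 0, 0); (0, 0, 0, 0, 1, 1); (0, 0, 1, 0, 0, 0))


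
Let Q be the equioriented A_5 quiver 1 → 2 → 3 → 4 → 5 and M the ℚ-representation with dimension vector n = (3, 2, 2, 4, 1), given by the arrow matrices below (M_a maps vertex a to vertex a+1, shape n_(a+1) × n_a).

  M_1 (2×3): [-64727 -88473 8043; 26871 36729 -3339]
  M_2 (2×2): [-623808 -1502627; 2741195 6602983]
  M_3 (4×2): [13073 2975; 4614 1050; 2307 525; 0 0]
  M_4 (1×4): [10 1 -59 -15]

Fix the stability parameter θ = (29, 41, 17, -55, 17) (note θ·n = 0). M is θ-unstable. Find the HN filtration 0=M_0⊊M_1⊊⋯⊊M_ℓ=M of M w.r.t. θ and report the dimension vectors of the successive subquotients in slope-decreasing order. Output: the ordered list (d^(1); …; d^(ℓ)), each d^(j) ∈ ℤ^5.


Interval decomposition of M: I[1,1]^2, I[1,5], I[2,3], I[4,4]^3.
HN type (ℓ=4): μ^(1)=29; μ^(2)=17; μ^(3)=8; μ^(4)=-55

((2, 1, 1, 0, 0); (0, 0, 0, 0, 1); (1, 1, 1, 1, 0); (0, 0, 0, 3, 0))


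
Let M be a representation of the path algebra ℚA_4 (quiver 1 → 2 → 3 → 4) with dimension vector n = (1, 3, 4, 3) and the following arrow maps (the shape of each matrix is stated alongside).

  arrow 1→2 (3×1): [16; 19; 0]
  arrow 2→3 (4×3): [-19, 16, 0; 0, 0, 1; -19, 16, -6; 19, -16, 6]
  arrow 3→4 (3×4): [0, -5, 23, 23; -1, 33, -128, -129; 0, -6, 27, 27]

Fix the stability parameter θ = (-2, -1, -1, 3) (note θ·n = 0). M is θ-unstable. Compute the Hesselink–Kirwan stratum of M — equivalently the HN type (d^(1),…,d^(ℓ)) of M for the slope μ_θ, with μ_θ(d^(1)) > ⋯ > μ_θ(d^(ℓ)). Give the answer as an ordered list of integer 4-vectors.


Barcode: M ≅ I[1,2], I[2,3], I[2,4], I[3,4]^2. HN layers by μ_θ (3 steps, strictly decreasing):
  μ^(1)=3; μ^(2)=-1; μ^(3)=-2

((0, 0, 0, 3); (0, 3, 4, 0); (1, 0, 0, 0))


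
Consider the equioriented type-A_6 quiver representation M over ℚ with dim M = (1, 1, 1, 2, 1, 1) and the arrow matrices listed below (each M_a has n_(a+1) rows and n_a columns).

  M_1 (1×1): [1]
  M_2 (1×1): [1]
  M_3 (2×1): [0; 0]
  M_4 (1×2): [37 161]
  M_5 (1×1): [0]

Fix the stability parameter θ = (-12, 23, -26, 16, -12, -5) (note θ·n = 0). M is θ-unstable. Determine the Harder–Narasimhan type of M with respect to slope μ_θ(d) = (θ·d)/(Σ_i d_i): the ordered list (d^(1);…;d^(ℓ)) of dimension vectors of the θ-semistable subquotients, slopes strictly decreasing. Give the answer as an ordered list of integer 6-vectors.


Via rank(M_{q-1}∘⋯∘M_p): M ≅ I[1,3], I[4,4], I[4,5], I[6,6].
μ_θ-semistable layers: μ^(1)=16; μ^(2)=2; μ^(3)=-3/2; μ^(4)=-5; μ^(5)=-12

((0, 0, 0, 1, 0, 0); (0, 0, 0, 1, 1, 0); (0, 1, 1, 0, 0, 0); (0, 0, 0, 0, 0, 1); (1, 0, 0, 0, 0, 0))


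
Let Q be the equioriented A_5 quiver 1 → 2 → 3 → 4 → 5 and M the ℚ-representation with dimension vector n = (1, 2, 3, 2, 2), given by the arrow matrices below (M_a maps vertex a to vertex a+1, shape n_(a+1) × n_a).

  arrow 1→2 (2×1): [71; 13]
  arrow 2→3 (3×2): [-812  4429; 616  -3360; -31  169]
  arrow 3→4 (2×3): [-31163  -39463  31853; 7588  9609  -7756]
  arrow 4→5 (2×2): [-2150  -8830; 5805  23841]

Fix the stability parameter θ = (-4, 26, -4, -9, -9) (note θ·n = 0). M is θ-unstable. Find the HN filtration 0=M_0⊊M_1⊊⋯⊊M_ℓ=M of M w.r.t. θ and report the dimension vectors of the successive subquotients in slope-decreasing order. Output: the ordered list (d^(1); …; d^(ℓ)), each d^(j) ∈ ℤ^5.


Via rank(M_{q-1}∘⋯∘M_p): M ≅ I[1,5], I[2,3], I[3,4], I[5,5].
μ_θ-semistable layers: μ^(1)=11; μ^(2)=1; μ^(3)=-4; μ^(4)=-13/2; μ^(5)=-9

((0, 1, 1, 0, 0); (0, 1, 1, 1, 1); (1, 0, 0, 0, 0); (0, 0, 1, 1, 0); (0, 0, 0, 0, 1))


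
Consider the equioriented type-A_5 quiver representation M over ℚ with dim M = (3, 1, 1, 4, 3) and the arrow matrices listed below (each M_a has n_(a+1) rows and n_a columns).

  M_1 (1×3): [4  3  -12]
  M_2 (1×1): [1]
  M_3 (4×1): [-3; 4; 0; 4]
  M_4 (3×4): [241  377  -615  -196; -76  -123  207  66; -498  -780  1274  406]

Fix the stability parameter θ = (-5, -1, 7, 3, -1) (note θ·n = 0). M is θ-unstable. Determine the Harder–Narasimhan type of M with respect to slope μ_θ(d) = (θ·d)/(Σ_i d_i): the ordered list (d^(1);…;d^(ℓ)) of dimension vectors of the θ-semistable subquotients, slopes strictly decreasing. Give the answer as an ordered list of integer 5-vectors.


Via rank(M_{q-1}∘⋯∘M_p): M ≅ I[1,1]^2, I[1,5], I[4,4], I[4,5]^2.
μ_θ-semistable layers: μ^(1)=3; μ^(2)=1; μ^(3)=-1; μ^(4)=-5

((0, 0, 1, 2, 1); (0, 0, 0, 2, 2); (0, 1, 0, 0, 0); (3, 0, 0, 0, 0))


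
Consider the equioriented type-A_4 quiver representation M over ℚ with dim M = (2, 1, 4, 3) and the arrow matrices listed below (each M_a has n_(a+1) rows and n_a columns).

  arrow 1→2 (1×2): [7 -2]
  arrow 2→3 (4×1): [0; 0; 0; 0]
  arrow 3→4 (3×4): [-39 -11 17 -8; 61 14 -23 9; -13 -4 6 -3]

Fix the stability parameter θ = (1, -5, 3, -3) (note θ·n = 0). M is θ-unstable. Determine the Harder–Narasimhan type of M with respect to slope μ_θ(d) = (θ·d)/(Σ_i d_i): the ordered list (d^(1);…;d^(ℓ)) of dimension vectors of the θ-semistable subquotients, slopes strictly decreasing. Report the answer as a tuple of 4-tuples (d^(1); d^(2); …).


Via rank(M_{q-1}∘⋯∘M_p): M ≅ I[1,1], I[1,2], I[3,3], I[3,4]^3.
μ_θ-semistable layers: μ^(1)=3; μ^(2)=1; μ^(3)=0; μ^(4)=-2

((0, 0, 1, 0); (1, 0, 0, 0); (0, 0, 3, 3); (1, 1, 0, 0))


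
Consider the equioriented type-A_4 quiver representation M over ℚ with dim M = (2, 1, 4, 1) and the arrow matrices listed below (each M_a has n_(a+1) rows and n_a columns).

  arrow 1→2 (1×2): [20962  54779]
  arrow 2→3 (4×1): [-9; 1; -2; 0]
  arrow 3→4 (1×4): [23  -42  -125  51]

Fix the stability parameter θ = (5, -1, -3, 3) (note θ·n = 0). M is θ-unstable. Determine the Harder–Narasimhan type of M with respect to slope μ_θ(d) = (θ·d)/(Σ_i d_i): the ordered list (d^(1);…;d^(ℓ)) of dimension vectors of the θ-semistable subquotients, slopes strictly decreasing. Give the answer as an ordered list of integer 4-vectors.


Interval decomposition of M: I[1,1], I[1,4], I[3,3]^3.
HN type (ℓ=4): μ^(1)=5; μ^(2)=3; μ^(3)=1/3; μ^(4)=-3

((1, 0, 0, 0); (0, 0, 0, 1); (1, 1, 1, 0); (0, 0, 3, 0))


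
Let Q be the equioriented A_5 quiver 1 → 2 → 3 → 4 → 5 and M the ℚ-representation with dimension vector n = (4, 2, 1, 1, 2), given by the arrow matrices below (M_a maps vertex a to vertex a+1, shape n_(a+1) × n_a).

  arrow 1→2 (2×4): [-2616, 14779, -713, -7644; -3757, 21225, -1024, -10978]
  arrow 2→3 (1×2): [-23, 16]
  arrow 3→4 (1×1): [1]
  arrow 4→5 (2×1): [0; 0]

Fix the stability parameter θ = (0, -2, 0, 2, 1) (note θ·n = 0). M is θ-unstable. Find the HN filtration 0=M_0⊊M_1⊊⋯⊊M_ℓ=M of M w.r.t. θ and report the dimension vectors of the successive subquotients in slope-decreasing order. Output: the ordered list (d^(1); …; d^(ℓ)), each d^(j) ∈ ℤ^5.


Barcode: M ≅ I[1,1]^2, I[1,2], I[1,4], I[5,5]^2. HN layers by μ_θ (4 steps, strictly decreasing):
  μ^(1)=2; μ^(2)=1; μ^(3)=0; μ^(4)=-1

((0, 0, 0, 1, 0); (0, 0, 0, 0, 2); (2, 0, 1, 0, 0); (2, 2, 0, 0, 0))


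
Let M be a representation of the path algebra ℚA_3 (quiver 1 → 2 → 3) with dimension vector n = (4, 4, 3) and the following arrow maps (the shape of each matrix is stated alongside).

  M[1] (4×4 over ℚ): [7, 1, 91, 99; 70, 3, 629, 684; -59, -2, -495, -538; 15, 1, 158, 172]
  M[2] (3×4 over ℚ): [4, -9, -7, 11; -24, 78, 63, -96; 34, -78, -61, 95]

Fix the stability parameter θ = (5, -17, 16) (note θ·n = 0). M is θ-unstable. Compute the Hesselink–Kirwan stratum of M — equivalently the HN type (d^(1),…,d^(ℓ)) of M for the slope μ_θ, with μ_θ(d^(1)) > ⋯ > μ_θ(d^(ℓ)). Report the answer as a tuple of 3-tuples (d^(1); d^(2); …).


Barcode: M ≅ I[1,2], I[1,3]^3. HN layers by μ_θ (2 steps, strictly decreasing):
  μ^(1)=16; μ^(2)=-6

((0, 0, 3); (4, 4, 0))


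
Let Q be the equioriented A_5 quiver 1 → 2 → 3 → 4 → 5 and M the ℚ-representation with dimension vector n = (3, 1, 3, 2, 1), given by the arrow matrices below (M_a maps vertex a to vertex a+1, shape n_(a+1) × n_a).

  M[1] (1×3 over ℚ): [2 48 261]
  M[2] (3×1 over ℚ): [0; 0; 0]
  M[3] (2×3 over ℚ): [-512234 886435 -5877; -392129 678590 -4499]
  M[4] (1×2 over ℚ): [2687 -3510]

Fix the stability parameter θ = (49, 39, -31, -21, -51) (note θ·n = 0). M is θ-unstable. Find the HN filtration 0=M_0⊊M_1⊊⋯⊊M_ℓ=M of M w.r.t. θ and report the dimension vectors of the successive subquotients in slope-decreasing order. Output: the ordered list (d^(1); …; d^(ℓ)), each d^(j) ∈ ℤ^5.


Via rank(M_{q-1}∘⋯∘M_p): M ≅ I[1,1]^2, I[1,2], I[3,3], I[3,4], I[3,5].
μ_θ-semistable layers: μ^(1)=49; μ^(2)=44; μ^(3)=-21; μ^(4)=-31; μ^(5)=-103/3

((2, 0, 0, 0, 0); (1, 1, 0, 0, 0); (0, 0, 0, 1, 0); (0, 0, 2, 0, 0); (0, 0, 1, 1, 1))


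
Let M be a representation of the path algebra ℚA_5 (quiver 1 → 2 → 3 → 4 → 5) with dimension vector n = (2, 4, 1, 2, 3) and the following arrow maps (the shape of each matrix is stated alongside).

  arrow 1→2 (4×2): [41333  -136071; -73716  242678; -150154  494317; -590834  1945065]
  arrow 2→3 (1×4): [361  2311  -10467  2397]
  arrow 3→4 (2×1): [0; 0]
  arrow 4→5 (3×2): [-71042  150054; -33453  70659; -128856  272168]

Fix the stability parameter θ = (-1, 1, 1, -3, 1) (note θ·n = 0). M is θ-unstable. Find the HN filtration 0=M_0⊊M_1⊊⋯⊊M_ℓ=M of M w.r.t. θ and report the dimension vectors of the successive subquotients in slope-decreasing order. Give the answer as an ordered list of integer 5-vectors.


Barcode: M ≅ I[1,2], I[1,3], I[2,2]^2, I[4,5]^2, I[5,5]. HN layers by μ_θ (3 steps, strictly decreasing):
  μ^(1)=1; μ^(2)=-1; μ^(3)=-3

((0, 4, 1, 0, 3); (2, 0, 0, 0, 0); (0, 0, 0, 2, 0))
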